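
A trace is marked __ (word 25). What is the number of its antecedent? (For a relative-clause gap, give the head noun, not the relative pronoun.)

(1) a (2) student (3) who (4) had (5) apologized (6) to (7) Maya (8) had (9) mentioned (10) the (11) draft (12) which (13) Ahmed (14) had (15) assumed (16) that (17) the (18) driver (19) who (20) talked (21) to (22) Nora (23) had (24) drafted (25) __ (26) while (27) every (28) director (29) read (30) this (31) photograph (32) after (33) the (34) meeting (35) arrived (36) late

The gap at 25 is the object of "drafted", inside a relative clause.
The relative pronoun is "which" (word 12); it is bound by the head noun immediately before it.
Its filler is the head noun "draft", at word 11.

11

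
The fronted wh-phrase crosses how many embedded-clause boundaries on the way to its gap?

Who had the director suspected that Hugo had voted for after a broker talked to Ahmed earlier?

1

"who" is extracted from the PP object of "voted".
Boundaries crossed, outermost first: [that] — 1 in total.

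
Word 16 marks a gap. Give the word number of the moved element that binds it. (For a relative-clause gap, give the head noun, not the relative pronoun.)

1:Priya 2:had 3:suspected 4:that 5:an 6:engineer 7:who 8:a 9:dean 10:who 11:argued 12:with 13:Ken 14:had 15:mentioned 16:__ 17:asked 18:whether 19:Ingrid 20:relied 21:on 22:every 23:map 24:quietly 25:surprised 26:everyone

The gap at 16 is the subject of "asked", inside a relative clause.
The relative pronoun is "who" (word 7); it is bound by the head noun immediately before it.
Its filler is the head noun "engineer", at word 6.

6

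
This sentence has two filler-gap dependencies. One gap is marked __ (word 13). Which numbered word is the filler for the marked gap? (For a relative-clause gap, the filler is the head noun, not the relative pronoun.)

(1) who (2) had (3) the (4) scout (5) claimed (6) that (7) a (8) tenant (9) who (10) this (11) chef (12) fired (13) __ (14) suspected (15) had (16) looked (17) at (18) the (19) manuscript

8

The marked gap is inside the relative clause, the direct object of "fired".
Its filler is the head noun "tenant" (via "who"), at word 8.
(The other dependency links word 1 to a gap after word 14.)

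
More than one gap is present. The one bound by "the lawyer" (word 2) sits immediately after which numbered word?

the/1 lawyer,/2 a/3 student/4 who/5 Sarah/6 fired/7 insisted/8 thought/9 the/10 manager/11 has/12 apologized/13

The displaced element is "the lawyer" (word 2).
It is linked across 1 clause boundary (Ø).
It functions as the subject of "thought", so the gap sits immediately after word 8 ("insisted").
Base order: A student who Sarah fired insisted the lawyer thought the manager has apologized.

8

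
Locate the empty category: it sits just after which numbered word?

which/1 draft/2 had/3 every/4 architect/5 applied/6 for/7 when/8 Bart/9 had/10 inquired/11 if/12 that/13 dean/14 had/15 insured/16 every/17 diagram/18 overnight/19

7

The displaced element is "which draft" (word 2).
It functions as the object of the preposition "for" of "applied", so the gap sits immediately after word 7 ("for").
Base order: Every architect had applied for which draft when Bart had inquired if that dean had insured every diagram overnight.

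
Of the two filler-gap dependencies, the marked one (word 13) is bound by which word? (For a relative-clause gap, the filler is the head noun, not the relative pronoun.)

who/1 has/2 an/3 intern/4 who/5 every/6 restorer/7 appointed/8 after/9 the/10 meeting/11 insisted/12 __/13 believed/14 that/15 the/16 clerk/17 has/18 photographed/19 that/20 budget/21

1

The marked gap is the subject of "believed".
Its filler is the fronted wh-phrase "who", at word 1.
(The other dependency links word 4 to a gap after word 8.)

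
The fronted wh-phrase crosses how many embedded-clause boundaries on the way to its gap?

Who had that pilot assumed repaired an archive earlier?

1

"who" is extracted from the subject of "repaired".
Boundaries crossed, outermost first: [Ø] — 1 in total.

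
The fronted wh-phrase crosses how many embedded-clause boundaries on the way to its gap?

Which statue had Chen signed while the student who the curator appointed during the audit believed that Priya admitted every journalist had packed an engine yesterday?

"which statue" originates inside the matrix clause — no clause boundary is crossed.

0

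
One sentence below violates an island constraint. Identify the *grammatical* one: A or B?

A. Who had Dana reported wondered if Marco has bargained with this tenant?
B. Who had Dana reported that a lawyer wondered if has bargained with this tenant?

A

In B, the wh-phrase is extracted from inside a wh-island (introduced by "if"), which blocks movement.
In A, the extraction path crosses only that-complement boundaries, which are transparent.
So A is grammatical.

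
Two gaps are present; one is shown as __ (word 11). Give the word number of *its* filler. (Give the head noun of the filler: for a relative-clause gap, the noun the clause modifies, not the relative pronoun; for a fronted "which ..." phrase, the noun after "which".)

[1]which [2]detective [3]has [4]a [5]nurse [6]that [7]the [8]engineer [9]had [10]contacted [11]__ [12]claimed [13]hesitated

5

The marked gap is inside the relative clause, the direct object of "contacted".
Its filler is the head noun "nurse" (via "that"), at word 5.
(The other dependency links word 2 to a gap after word 12.)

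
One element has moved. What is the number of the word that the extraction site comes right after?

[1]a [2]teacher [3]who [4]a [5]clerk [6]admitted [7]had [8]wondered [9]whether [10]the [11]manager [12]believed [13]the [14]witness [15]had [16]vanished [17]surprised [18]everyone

The displaced element is "a teacher" (word 2).
It is linked across 1 clause boundary (Ø).
It functions as the subject of "wondered", so the gap sits immediately after word 6 ("admitted").
Base order: A clerk admitted that a teacher had wondered whether the manager believed the witness had vanished.

6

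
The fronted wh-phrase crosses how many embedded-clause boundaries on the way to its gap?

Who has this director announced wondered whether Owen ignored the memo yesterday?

"who" is extracted from the subject of "wondered".
Boundaries crossed, outermost first: [Ø] — 1 in total.

1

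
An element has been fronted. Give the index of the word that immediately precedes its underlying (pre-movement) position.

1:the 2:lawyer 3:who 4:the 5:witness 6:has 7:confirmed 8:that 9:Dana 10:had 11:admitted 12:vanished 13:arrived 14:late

The displaced element is "the lawyer" (word 2).
It is linked across 2 clause boundaries (that → Ø).
It functions as the subject of "vanished", so the gap sits immediately after word 11 ("admitted").
Base order: The witness has confirmed that Dana had admitted that the lawyer vanished.

11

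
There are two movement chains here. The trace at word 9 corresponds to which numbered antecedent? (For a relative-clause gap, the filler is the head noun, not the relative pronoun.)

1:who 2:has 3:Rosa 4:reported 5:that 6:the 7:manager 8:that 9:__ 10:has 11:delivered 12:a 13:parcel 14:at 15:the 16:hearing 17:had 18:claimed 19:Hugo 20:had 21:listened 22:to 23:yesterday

The marked gap is inside the relative clause, the subject of "delivered".
Its filler is the head noun "manager" (via "that"), at word 7.
(The other dependency links word 1 to a gap after word 22.)

7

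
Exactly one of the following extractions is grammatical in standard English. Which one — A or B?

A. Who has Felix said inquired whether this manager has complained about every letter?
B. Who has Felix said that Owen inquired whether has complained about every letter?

In B, the wh-phrase is extracted from inside a wh-island (introduced by "whether"), which blocks movement.
In A, the extraction path crosses only that-complement boundaries, which are transparent.
So A is grammatical.

A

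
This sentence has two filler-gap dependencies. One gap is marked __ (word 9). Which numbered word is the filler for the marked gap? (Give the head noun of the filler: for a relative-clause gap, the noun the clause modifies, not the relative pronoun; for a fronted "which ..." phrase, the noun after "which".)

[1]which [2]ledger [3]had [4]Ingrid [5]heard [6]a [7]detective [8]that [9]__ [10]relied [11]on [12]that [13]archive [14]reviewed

The marked gap is inside the relative clause, the subject of "relied".
Its filler is the head noun "detective" (via "that"), at word 7.
(The other dependency links word 2 to a gap after word 14.)

7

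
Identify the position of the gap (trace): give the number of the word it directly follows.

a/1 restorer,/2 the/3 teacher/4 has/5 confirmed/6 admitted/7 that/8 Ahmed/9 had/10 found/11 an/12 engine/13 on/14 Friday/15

The displaced element is "a restorer" (word 2).
It is linked across 1 clause boundary (Ø).
It functions as the subject of "admitted", so the gap sits immediately after word 6 ("confirmed").
Base order: The teacher has confirmed that a restorer admitted that Ahmed had found an engine on Friday.

6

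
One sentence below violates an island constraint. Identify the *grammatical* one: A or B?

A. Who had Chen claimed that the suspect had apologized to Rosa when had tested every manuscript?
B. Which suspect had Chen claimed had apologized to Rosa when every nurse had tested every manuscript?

B

In A, the wh-phrase is extracted from inside an adjunct island (introduced by "when"), which blocks movement.
In B, the extraction path crosses only that-complement boundaries, which are transparent.
So B is grammatical.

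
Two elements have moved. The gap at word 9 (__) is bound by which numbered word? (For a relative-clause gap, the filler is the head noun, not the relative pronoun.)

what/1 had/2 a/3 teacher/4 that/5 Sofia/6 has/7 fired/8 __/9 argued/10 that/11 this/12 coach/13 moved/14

The marked gap is inside the relative clause, the direct object of "fired".
Its filler is the head noun "teacher" (via "that"), at word 4.
(The other dependency links word 1 to a gap after word 14.)

4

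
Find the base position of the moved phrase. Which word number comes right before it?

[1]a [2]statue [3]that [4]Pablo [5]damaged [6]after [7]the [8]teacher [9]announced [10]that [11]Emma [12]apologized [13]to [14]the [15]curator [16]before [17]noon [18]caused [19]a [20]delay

5

The displaced element is "a statue" (word 2).
It functions as the direct object of "damaged", so the gap sits immediately after word 5 ("damaged").
Base order: Pablo damaged a statue after the teacher announced that Emma apologized to the curator before noon.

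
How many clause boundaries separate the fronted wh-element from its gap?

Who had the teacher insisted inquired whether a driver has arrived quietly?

"who" is extracted from the subject of "inquired".
Boundaries crossed, outermost first: [Ø] — 1 in total.

1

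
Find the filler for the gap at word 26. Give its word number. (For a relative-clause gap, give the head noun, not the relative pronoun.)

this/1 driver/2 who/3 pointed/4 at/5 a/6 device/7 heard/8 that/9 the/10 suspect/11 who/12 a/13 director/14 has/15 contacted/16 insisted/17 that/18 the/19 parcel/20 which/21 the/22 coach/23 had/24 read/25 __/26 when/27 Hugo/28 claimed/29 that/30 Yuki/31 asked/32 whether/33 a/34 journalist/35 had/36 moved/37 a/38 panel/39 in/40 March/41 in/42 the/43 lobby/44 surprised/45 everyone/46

The gap at 26 is the object of "read", inside a relative clause.
The relative pronoun is "which" (word 21); it is bound by the head noun immediately before it.
Its filler is the head noun "parcel", at word 20.

20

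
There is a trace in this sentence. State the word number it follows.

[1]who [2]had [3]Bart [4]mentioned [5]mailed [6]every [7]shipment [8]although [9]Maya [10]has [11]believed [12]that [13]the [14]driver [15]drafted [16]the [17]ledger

4

The displaced element is "who" (word 1).
It is linked across 1 clause boundary (Ø).
It functions as the subject of "mailed", so the gap sits immediately after word 4 ("mentioned").
Base order: Bart had mentioned that who mailed every shipment although Maya has believed that the driver drafted the ledger.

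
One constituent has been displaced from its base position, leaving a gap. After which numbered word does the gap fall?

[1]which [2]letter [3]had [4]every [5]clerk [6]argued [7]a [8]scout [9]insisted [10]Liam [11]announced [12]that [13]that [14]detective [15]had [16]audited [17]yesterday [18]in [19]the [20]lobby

16

The displaced element is "which letter" (word 2).
It is linked across 3 clause boundaries (Ø → Ø → that).
It functions as the direct object of "audited", so the gap sits immediately after word 16 ("audited").
Base order: Every clerk had argued a scout insisted Liam announced that that detective had audited which letter yesterday in the lobby.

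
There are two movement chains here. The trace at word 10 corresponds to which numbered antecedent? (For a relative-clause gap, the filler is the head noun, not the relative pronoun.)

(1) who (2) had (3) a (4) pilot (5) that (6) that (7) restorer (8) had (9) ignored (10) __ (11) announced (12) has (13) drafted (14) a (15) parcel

4

The marked gap is inside the relative clause, the direct object of "ignored".
Its filler is the head noun "pilot" (via "that"), at word 4.
(The other dependency links word 1 to a gap after word 11.)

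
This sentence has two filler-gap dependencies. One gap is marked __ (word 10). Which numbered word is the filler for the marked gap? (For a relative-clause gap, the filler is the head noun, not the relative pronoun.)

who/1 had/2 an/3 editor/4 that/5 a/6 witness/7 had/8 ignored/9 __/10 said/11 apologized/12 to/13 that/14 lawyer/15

4

The marked gap is inside the relative clause, the direct object of "ignored".
Its filler is the head noun "editor" (via "that"), at word 4.
(The other dependency links word 1 to a gap after word 11.)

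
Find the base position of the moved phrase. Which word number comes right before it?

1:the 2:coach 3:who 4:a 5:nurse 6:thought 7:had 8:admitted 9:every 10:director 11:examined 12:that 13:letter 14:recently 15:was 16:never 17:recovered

6

The displaced element is "the coach" (word 2).
It is linked across 1 clause boundary (Ø).
It functions as the subject of "admitted", so the gap sits immediately after word 6 ("thought").
Base order: A nurse thought that the coach had admitted every director examined that letter recently.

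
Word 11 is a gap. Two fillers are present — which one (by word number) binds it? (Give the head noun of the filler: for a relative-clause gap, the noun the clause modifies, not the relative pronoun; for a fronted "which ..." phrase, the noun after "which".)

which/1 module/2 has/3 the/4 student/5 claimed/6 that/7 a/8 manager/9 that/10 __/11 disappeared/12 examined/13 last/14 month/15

9

The marked gap is inside the relative clause, the subject of "disappeared".
Its filler is the head noun "manager" (via "that"), at word 9.
(The other dependency links word 2 to a gap after word 13.)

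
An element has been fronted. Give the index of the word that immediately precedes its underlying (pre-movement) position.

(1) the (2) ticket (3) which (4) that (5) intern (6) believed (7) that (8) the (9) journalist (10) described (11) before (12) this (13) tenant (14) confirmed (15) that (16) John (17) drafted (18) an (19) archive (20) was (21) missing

The displaced element is "the ticket" (word 2).
It is linked across 1 clause boundary (that).
It functions as the direct object of "described", so the gap sits immediately after word 10 ("described").
Base order: That intern believed that the journalist described the ticket before this tenant confirmed that John drafted an archive.

10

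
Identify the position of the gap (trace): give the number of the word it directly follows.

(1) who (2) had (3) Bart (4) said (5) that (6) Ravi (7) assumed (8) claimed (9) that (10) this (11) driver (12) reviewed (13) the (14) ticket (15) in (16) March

7

The displaced element is "who" (word 1).
It is linked across 2 clause boundaries (that → Ø).
It functions as the subject of "claimed", so the gap sits immediately after word 7 ("assumed").
Base order: Bart had said that Ravi assumed that who claimed that this driver reviewed the ticket in March.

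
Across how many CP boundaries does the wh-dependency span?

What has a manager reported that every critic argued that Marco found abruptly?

"what" is extracted from the object of "found".
Boundaries crossed, outermost first: [that], [that] — 2 in total.

2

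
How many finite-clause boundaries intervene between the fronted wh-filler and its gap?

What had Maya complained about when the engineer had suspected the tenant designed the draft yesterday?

0

"what" originates inside the matrix clause — no clause boundary is crossed.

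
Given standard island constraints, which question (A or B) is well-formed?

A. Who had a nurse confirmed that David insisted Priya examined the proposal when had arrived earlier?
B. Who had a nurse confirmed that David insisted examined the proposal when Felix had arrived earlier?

B

In A, the wh-phrase is extracted from inside an adjunct island (introduced by "when"), which blocks movement.
In B, the extraction path crosses only that-complement boundaries, which are transparent.
So B is grammatical.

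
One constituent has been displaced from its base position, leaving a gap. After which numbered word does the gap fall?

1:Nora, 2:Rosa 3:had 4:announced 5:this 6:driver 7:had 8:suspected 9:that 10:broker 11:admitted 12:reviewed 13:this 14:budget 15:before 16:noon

The displaced element is "Nora" (word 1).
It is linked across 3 clause boundaries (Ø → Ø → Ø).
It functions as the subject of "reviewed", so the gap sits immediately after word 11 ("admitted").
Base order: Rosa had announced this driver had suspected that broker admitted that Nora reviewed this budget before noon.

11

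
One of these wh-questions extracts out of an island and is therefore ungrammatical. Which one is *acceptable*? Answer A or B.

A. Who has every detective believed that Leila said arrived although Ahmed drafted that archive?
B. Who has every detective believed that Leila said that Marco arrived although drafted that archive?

In B, the wh-phrase is extracted from inside an adjunct island (introduced by "although"), which blocks movement.
In A, the extraction path crosses only that-complement boundaries, which are transparent.
So A is grammatical.

A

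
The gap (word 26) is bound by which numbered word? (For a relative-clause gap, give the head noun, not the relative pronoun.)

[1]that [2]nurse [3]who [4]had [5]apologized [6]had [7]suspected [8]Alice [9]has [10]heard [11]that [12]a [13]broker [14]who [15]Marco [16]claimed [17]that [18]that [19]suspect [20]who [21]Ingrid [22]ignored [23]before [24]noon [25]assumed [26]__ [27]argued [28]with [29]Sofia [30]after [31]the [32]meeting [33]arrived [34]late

The gap at 26 is the subject of "argued", inside a relative clause.
The relative pronoun is "who" (word 14); it is bound by the head noun immediately before it.
Its filler is the head noun "broker", at word 13.

13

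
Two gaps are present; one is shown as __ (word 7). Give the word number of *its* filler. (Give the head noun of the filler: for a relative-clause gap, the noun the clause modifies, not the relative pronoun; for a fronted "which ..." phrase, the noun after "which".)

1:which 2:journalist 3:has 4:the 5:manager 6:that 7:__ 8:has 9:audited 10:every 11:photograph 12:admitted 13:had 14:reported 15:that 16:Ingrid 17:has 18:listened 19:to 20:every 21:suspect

5

The marked gap is inside the relative clause, the subject of "audited".
Its filler is the head noun "manager" (via "that"), at word 5.
(The other dependency links word 2 to a gap after word 12.)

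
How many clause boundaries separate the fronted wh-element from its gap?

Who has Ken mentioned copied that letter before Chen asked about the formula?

1

"who" is extracted from the subject of "copied".
Boundaries crossed, outermost first: [Ø] — 1 in total.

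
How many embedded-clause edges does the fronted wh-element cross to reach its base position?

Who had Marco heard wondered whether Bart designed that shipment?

1

"who" is extracted from the subject of "wondered".
Boundaries crossed, outermost first: [Ø] — 1 in total.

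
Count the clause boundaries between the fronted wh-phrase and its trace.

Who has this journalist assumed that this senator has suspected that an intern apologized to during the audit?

2

"who" is extracted from the PP object of "apologized".
Boundaries crossed, outermost first: [that], [that] — 2 in total.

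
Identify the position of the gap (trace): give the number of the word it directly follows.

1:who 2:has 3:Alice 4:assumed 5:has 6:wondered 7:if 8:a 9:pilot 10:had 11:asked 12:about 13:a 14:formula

The displaced element is "who" (word 1).
It is linked across 1 clause boundary (Ø).
It functions as the subject of "wondered", so the gap sits immediately after word 4 ("assumed").
Base order: Alice has assumed that who has wondered if a pilot had asked about a formula.

4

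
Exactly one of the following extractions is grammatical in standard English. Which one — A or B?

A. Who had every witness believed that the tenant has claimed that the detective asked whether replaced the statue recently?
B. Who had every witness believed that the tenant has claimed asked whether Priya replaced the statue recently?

In A, the wh-phrase is extracted from inside a wh-island (introduced by "whether"), which blocks movement.
In B, the extraction path crosses only that-complement boundaries, which are transparent.
So B is grammatical.

B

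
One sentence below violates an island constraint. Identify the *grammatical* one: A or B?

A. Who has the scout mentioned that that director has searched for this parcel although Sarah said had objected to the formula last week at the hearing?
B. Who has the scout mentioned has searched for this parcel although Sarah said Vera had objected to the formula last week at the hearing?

In A, the wh-phrase is extracted from inside an adjunct island (introduced by "although"), which blocks movement.
In B, the extraction path crosses only that-complement boundaries, which are transparent.
So B is grammatical.

B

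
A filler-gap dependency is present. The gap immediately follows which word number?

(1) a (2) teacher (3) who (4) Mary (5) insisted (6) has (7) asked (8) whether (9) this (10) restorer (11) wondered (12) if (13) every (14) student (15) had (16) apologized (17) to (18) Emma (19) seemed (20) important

5

The displaced element is "a teacher" (word 2).
It is linked across 1 clause boundary (Ø).
It functions as the subject of "asked", so the gap sits immediately after word 5 ("insisted").
Base order: Mary insisted that a teacher has asked whether this restorer wondered if every student had apologized to Emma.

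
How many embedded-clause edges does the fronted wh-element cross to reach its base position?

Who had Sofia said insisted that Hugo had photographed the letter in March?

1

"who" is extracted from the subject of "insisted".
Boundaries crossed, outermost first: [Ø] — 1 in total.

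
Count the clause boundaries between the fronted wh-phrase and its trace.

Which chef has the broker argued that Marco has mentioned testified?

2

"which chef" is extracted from the subject of "testified".
Boundaries crossed, outermost first: [that], [Ø] — 2 in total.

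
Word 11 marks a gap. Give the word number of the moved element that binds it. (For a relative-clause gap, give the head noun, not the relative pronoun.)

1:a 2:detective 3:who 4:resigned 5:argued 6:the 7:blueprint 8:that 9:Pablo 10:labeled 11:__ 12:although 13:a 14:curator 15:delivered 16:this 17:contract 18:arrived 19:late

The gap at 11 is the object of "labeled", inside a relative clause.
The relative pronoun is "that" (word 8); it is bound by the head noun immediately before it.
Its filler is the head noun "blueprint", at word 7.

7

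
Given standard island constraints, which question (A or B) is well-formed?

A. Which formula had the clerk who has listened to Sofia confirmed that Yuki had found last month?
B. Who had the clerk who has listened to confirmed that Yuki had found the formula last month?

In B, the wh-phrase is extracted from inside a complex-NP island (relative clause) (introduced by "who"), which blocks movement.
In A, the extraction path crosses only that-complement boundaries, which are transparent.
So A is grammatical.

A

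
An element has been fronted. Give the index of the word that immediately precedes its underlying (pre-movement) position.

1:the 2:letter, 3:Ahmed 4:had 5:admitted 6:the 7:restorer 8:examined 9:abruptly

The displaced element is "the letter" (word 2).
It is linked across 1 clause boundary (Ø).
It functions as the direct object of "examined", so the gap sits immediately after word 8 ("examined").
Base order: Ahmed had admitted the restorer examined the letter abruptly.

8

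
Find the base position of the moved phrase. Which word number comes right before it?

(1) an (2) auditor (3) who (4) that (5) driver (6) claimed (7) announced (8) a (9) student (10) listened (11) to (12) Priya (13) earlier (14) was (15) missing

6

The displaced element is "an auditor" (word 2).
It is linked across 1 clause boundary (Ø).
It functions as the subject of "announced", so the gap sits immediately after word 6 ("claimed").
Base order: That driver claimed that an auditor announced a student listened to Priya earlier.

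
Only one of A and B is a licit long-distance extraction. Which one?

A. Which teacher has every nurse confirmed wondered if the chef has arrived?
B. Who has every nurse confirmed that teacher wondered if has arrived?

In B, the wh-phrase is extracted from inside a wh-island (introduced by "if"), which blocks movement.
In A, the extraction path crosses only that-complement boundaries, which are transparent.
So A is grammatical.

A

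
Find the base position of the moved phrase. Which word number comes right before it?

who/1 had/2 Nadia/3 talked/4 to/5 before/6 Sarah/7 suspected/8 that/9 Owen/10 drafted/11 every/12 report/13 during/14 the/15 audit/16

The displaced element is "who" (word 1).
It functions as the object of the preposition "to" of "talked", so the gap sits immediately after word 5 ("to").
Base order: Nadia had talked to who before Sarah suspected that Owen drafted every report during the audit.

5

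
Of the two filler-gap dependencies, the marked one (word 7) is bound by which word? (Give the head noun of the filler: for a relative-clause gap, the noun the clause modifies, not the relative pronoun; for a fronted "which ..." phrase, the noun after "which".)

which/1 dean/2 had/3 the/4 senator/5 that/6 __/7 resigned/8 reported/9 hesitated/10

5

The marked gap is inside the relative clause, the subject of "resigned".
Its filler is the head noun "senator" (via "that"), at word 5.
(The other dependency links word 2 to a gap after word 9.)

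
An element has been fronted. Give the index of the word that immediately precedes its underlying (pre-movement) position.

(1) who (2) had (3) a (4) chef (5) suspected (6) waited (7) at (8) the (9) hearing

5

The displaced element is "who" (word 1).
It is linked across 1 clause boundary (Ø).
It functions as the subject of "waited", so the gap sits immediately after word 5 ("suspected").
Base order: A chef had suspected that who waited at the hearing.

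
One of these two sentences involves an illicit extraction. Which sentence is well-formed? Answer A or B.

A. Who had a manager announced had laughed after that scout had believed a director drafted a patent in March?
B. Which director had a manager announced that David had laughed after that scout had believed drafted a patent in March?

A

In B, the wh-phrase is extracted from inside an adjunct island (introduced by "after"), which blocks movement.
In A, the extraction path crosses only that-complement boundaries, which are transparent.
So A is grammatical.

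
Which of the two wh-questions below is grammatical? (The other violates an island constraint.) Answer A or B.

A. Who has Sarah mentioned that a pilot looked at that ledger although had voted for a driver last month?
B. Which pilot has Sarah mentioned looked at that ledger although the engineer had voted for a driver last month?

In A, the wh-phrase is extracted from inside an adjunct island (introduced by "although"), which blocks movement.
In B, the extraction path crosses only that-complement boundaries, which are transparent.
So B is grammatical.

B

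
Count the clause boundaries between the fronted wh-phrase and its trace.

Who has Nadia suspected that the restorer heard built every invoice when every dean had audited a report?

"who" is extracted from the subject of "built".
Boundaries crossed, outermost first: [that], [Ø] — 2 in total.

2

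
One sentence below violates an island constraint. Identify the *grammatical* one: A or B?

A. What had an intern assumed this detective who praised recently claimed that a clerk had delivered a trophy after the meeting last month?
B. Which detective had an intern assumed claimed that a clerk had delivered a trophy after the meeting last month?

In A, the wh-phrase is extracted from inside a complex-NP island (relative clause) (introduced by "who"), which blocks movement.
In B, the extraction path crosses only that-complement boundaries, which are transparent.
So B is grammatical.

B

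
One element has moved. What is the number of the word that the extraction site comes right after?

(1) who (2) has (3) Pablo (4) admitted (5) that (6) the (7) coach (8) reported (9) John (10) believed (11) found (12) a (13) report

The displaced element is "who" (word 1).
It is linked across 3 clause boundaries (that → Ø → Ø).
It functions as the subject of "found", so the gap sits immediately after word 10 ("believed").
Base order: Pablo has admitted that the coach reported John believed who found a report.

10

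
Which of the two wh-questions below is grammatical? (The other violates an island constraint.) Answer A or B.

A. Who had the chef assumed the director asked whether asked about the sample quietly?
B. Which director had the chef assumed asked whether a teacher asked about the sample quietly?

B

In A, the wh-phrase is extracted from inside a wh-island (introduced by "whether"), which blocks movement.
In B, the extraction path crosses only that-complement boundaries, which are transparent.
So B is grammatical.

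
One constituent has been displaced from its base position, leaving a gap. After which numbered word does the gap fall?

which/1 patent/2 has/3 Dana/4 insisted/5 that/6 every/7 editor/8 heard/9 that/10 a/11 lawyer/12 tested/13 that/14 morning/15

The displaced element is "which patent" (word 2).
It is linked across 2 clause boundaries (that → that).
It functions as the direct object of "tested", so the gap sits immediately after word 13 ("tested").
Base order: Dana has insisted that every editor heard that a lawyer tested which patent that morning.

13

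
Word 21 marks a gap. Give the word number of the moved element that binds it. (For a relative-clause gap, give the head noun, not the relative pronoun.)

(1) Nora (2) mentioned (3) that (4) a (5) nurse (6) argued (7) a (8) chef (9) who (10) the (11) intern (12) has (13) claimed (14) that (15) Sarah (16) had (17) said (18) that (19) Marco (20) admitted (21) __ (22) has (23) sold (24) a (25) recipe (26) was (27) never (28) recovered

The gap at 21 is the subject of "sold", inside a relative clause.
The relative pronoun is "who" (word 9); it is bound by the head noun immediately before it.
Its filler is the head noun "chef", at word 8.

8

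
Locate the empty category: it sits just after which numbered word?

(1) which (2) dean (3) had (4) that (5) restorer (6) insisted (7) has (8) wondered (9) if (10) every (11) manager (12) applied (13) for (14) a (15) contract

6

The displaced element is "which dean" (word 2).
It is linked across 1 clause boundary (Ø).
It functions as the subject of "wondered", so the gap sits immediately after word 6 ("insisted").
Base order: That restorer had insisted that which dean has wondered if every manager applied for a contract.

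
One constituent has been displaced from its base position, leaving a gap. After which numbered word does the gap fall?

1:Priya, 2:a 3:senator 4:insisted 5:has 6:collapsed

The displaced element is "Priya" (word 1).
It is linked across 1 clause boundary (Ø).
It functions as the subject of "collapsed", so the gap sits immediately after word 4 ("insisted").
Base order: A senator insisted that Priya has collapsed.

4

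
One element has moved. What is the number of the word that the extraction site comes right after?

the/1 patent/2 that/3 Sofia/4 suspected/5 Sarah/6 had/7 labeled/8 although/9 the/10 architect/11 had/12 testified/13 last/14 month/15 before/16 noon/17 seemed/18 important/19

The displaced element is "the patent" (word 2).
It is linked across 1 clause boundary (Ø).
It functions as the direct object of "labeled", so the gap sits immediately after word 8 ("labeled").
Base order: Sofia suspected Sarah had labeled the patent although the architect had testified last month before noon.

8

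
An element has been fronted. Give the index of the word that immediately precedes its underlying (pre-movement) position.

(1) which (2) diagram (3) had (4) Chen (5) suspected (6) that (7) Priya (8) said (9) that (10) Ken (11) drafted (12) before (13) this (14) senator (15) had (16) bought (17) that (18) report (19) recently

11

The displaced element is "which diagram" (word 2).
It is linked across 2 clause boundaries (that → that).
It functions as the direct object of "drafted", so the gap sits immediately after word 11 ("drafted").
Base order: Chen had suspected that Priya said that Ken drafted which diagram before this senator had bought that report recently.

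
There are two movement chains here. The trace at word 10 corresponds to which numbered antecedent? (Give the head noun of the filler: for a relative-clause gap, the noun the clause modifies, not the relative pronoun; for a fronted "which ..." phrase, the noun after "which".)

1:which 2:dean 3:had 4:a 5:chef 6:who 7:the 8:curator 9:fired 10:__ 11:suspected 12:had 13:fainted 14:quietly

The marked gap is inside the relative clause, the direct object of "fired".
Its filler is the head noun "chef" (via "who"), at word 5.
(The other dependency links word 2 to a gap after word 11.)

5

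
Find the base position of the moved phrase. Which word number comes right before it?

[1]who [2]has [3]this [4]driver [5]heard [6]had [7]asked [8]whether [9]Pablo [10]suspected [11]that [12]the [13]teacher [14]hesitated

The displaced element is "who" (word 1).
It is linked across 1 clause boundary (Ø).
It functions as the subject of "asked", so the gap sits immediately after word 5 ("heard").
Base order: This driver has heard that who had asked whether Pablo suspected that the teacher hesitated.

5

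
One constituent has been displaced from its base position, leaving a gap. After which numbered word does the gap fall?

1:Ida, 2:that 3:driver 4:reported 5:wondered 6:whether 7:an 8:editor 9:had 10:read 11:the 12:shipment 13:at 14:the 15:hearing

The displaced element is "Ida" (word 1).
It is linked across 1 clause boundary (Ø).
It functions as the subject of "wondered", so the gap sits immediately after word 4 ("reported").
Base order: That driver reported that Ida wondered whether an editor had read the shipment at the hearing.

4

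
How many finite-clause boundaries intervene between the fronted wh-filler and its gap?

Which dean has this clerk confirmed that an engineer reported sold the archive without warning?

"which dean" is extracted from the subject of "sold".
Boundaries crossed, outermost first: [that], [Ø] — 2 in total.

2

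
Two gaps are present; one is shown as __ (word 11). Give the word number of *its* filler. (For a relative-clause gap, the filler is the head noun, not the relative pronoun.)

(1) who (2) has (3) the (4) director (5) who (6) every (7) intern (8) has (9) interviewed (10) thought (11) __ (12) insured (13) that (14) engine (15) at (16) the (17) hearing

1

The marked gap is the subject of "insured".
Its filler is the fronted wh-phrase "who", at word 1.
(The other dependency links word 4 to a gap after word 9.)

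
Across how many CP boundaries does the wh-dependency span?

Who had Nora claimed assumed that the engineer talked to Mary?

"who" is extracted from the subject of "assumed".
Boundaries crossed, outermost first: [Ø] — 1 in total.

1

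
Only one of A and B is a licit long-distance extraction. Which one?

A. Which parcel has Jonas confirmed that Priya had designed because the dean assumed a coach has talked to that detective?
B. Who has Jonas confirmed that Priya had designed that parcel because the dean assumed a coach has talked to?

A

In B, the wh-phrase is extracted from inside an adjunct island (introduced by "because"), which blocks movement.
In A, the extraction path crosses only that-complement boundaries, which are transparent.
So A is grammatical.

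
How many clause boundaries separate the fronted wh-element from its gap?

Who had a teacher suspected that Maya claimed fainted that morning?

2

"who" is extracted from the subject of "fainted".
Boundaries crossed, outermost first: [that], [Ø] — 2 in total.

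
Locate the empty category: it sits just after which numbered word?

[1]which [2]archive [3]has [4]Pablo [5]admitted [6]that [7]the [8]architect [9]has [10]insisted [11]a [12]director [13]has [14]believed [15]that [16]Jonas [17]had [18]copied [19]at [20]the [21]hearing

The displaced element is "which archive" (word 2).
It is linked across 3 clause boundaries (that → Ø → that).
It functions as the direct object of "copied", so the gap sits immediately after word 18 ("copied").
Base order: Pablo has admitted that the architect has insisted a director has believed that Jonas had copied which archive at the hearing.

18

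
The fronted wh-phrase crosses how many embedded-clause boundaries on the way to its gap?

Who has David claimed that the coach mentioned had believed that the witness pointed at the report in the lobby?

"who" is extracted from the subject of "believed".
Boundaries crossed, outermost first: [that], [Ø] — 2 in total.

2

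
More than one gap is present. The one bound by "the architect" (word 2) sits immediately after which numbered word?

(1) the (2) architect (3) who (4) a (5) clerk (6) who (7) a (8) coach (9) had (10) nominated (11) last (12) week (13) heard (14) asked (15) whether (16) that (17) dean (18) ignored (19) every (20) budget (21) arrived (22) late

13

The displaced element is "the architect" (word 2).
It is linked across 1 clause boundary (Ø).
It functions as the subject of "asked", so the gap sits immediately after word 13 ("heard").
Base order: A clerk who a coach had nominated last week heard the architect asked whether that dean ignored every budget.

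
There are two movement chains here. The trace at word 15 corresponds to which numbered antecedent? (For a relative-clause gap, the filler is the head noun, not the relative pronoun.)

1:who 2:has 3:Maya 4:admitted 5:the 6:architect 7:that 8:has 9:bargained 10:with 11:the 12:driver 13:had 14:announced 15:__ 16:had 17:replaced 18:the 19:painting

The marked gap is the subject of "replaced".
Its filler is the fronted wh-phrase "who", at word 1.
(The other dependency links word 6 to a gap after word 7.)

1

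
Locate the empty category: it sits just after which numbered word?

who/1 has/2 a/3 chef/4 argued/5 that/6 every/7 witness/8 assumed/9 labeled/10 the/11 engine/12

9

The displaced element is "who" (word 1).
It is linked across 2 clause boundaries (that → Ø).
It functions as the subject of "labeled", so the gap sits immediately after word 9 ("assumed").
Base order: A chef has argued that every witness assumed that who labeled the engine.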